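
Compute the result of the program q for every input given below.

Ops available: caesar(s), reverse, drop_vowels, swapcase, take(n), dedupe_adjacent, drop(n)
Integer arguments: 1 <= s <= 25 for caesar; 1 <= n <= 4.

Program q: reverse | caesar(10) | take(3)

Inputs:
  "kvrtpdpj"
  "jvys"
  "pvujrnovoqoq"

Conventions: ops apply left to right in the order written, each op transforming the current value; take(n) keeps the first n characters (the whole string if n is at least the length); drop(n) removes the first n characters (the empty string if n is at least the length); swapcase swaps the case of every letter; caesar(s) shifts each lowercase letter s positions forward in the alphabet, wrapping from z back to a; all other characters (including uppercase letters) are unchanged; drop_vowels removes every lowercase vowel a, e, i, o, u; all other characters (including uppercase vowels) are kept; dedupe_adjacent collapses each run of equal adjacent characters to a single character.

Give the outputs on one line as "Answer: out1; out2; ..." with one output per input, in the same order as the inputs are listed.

"tzn"; "cif"; "aya"

Execution, op by op:
  "kvrtpdpj" -> "jpdptrvk" -> "tznzdbfu" -> "tzn"
  "jvys" -> "syvj" -> "cift" -> "cif"
  "pvujrnovoqoq" -> "qoqovonrjuvp" -> "ayayfyxbtefz" -> "aya"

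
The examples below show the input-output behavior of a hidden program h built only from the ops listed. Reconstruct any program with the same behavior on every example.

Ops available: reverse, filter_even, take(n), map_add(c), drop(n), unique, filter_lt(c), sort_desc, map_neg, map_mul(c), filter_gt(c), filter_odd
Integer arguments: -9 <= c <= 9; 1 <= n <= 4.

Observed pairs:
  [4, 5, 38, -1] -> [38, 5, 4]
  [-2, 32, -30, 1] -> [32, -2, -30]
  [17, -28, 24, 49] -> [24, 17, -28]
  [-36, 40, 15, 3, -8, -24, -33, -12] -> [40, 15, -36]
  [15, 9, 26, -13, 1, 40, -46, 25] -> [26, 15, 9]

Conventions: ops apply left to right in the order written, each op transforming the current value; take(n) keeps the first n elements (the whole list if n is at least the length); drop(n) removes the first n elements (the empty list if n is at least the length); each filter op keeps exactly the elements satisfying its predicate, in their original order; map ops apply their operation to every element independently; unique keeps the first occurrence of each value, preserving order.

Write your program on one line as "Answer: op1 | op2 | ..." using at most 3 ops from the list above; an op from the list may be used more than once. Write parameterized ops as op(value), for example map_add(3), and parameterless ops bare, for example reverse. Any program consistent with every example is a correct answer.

take(3) | sort_desc

Check, running the answer program on each example:
  [4, 5, 38, -1] -> [4, 5, 38] -> [38, 5, 4]
  [-2, 32, -30, 1] -> [-2, 32, -30] -> [32, -2, -30]
  [17, -28, 24, 49] -> [17, -28, 24] -> [24, 17, -28]
  [-36, 40, 15, 3, -8, -24, -33, -12] -> [-36, 40, 15] -> [40, 15, -36]
  [15, 9, 26, -13, 1, 40, -46, 25] -> [15, 9, 26] -> [26, 15, 9]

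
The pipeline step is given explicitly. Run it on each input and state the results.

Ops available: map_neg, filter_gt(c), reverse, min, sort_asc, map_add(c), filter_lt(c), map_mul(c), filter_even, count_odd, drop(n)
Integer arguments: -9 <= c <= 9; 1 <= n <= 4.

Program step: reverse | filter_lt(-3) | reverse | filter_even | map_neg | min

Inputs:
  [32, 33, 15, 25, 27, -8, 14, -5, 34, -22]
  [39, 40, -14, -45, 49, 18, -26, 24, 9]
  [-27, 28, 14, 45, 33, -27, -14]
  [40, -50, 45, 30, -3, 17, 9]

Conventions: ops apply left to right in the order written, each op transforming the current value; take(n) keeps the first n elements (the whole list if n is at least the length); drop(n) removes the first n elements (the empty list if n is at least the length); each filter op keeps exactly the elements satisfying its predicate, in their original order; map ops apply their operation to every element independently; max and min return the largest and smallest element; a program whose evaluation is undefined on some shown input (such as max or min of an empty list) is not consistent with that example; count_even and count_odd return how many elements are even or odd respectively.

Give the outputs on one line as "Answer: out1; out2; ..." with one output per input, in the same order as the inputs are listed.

Execution, op by op:
  [32, 33, 15, 25, 27, -8, 14, -5, 34, -22] -> [-22, 34, -5, 14, -8, 27, 25, 15, 33, 32] -> [-22, -5, -8] -> [-8, -5, -22] -> [-8, -22] -> [8, 22] -> 8
  [39, 40, -14, -45, 49, 18, -26, 24, 9] -> [9, 24, -26, 18, 49, -45, -14, 40, 39] -> [-26, -45, -14] -> [-14, -45, -26] -> [-14, -26] -> [14, 26] -> 14
  [-27, 28, 14, 45, 33, -27, -14] -> [-14, -27, 33, 45, 14, 28, -27] -> [-14, -27, -27] -> [-27, -27, -14] -> [-14] -> [14] -> 14
  [40, -50, 45, 30, -3, 17, 9] -> [9, 17, -3, 30, 45, -50, 40] -> [-50] -> [-50] -> [-50] -> [50] -> 50

8; 14; 14; 50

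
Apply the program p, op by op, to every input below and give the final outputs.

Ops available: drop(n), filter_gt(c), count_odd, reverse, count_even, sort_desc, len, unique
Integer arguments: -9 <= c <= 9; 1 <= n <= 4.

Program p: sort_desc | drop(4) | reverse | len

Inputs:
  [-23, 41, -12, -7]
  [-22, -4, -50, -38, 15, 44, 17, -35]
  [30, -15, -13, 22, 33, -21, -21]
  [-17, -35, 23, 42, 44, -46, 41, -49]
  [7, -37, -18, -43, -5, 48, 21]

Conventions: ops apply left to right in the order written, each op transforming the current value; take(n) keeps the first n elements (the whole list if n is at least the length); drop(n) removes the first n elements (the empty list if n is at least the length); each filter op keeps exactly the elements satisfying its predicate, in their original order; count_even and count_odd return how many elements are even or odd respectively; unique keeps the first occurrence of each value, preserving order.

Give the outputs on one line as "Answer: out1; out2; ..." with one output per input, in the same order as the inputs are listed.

0; 4; 3; 4; 3

Execution, op by op:
  [-23, 41, -12, -7] -> [41, -7, -12, -23] -> [] -> [] -> 0
  [-22, -4, -50, -38, 15, 44, 17, -35] -> [44, 17, 15, -4, -22, -35, -38, -50] -> [-22, -35, -38, -50] -> [-50, -38, -35, -22] -> 4
  [30, -15, -13, 22, 33, -21, -21] -> [33, 30, 22, -13, -15, -21, -21] -> [-15, -21, -21] -> [-21, -21, -15] -> 3
  [-17, -35, 23, 42, 44, -46, 41, -49] -> [44, 42, 41, 23, -17, -35, -46, -49] -> [-17, -35, -46, -49] -> [-49, -46, -35, -17] -> 4
  [7, -37, -18, -43, -5, 48, 21] -> [48, 21, 7, -5, -18, -37, -43] -> [-18, -37, -43] -> [-43, -37, -18] -> 3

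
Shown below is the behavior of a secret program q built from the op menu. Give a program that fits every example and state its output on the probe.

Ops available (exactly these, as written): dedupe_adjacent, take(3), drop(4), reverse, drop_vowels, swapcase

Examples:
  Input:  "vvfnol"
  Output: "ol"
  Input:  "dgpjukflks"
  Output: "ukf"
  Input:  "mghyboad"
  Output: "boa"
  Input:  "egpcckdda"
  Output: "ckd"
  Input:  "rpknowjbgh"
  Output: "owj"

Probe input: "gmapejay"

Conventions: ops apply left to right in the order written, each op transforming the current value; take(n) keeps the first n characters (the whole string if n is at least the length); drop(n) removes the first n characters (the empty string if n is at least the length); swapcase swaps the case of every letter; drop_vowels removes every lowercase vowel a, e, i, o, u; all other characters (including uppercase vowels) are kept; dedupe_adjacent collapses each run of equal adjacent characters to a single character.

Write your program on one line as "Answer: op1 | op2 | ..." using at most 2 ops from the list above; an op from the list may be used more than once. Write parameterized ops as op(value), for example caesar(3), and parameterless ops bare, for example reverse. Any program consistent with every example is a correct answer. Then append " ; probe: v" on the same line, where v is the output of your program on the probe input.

drop(4) | take(3) ; probe: "eja"

Check, running the answer program on each example:
  "vvfnol" -> "ol" -> "ol"
  "dgpjukflks" -> "ukflks" -> "ukf"
  "mghyboad" -> "boad" -> "boa"
  "egpcckdda" -> "ckdda" -> "ckd"
  "rpknowjbgh" -> "owjbgh" -> "owj"
  probe: "gmapejay" -> "ejay" -> "eja"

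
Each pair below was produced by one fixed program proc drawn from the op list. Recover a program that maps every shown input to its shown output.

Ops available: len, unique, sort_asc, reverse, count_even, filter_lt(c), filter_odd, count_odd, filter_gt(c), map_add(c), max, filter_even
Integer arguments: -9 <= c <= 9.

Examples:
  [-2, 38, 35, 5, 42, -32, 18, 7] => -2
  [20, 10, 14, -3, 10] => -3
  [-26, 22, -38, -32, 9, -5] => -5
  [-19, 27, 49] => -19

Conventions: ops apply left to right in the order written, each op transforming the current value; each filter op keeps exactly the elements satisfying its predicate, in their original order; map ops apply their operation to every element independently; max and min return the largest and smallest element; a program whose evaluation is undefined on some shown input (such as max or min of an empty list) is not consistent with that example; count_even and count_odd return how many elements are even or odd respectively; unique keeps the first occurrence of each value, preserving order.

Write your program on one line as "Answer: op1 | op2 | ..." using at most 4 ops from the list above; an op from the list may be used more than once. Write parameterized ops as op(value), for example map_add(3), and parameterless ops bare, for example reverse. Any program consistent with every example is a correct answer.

sort_asc | filter_lt(2) | reverse | max

Check, running the answer program on each example:
  [-2, 38, 35, 5, 42, -32, 18, 7] -> [-32, -2, 5, 7, 18, 35, 38, 42] -> [-32, -2] -> [-2, -32] -> -2
  [20, 10, 14, -3, 10] -> [-3, 10, 10, 14, 20] -> [-3] -> [-3] -> -3
  [-26, 22, -38, -32, 9, -5] -> [-38, -32, -26, -5, 9, 22] -> [-38, -32, -26, -5] -> [-5, -26, -32, -38] -> -5
  [-19, 27, 49] -> [-19, 27, 49] -> [-19] -> [-19] -> -19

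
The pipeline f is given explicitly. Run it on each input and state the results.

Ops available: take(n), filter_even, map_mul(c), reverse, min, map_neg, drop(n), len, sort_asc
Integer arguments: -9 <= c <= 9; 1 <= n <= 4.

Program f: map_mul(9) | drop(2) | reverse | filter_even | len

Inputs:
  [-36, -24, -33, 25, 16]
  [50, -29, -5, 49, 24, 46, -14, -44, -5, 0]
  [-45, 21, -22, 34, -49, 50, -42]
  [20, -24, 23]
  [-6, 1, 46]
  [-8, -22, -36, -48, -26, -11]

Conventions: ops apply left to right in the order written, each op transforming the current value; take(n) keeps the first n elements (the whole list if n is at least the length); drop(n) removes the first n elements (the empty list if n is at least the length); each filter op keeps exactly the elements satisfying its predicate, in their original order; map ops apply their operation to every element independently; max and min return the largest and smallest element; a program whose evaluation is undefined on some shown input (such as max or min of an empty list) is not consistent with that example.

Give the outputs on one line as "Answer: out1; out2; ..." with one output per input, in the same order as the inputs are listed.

1; 5; 4; 0; 1; 3

Execution, op by op:
  [-36, -24, -33, 25, 16] -> [-324, -216, -297, 225, 144] -> [-297, 225, 144] -> [144, 225, -297] -> [144] -> 1
  [50, -29, -5, 49, 24, 46, -14, -44, -5, 0] -> [450, -261, -45, 441, 216, 414, -126, -396, -45, 0] -> [-45, 441, 216, 414, -126, -396, -45, 0] -> [0, -45, -396, -126, 414, 216, 441, -45] -> [0, -396, -126, 414, 216] -> 5
  [-45, 21, -22, 34, -49, 50, -42] -> [-405, 189, -198, 306, -441, 450, -378] -> [-198, 306, -441, 450, -378] -> [-378, 450, -441, 306, -198] -> [-378, 450, 306, -198] -> 4
  [20, -24, 23] -> [180, -216, 207] -> [207] -> [207] -> [] -> 0
  [-6, 1, 46] -> [-54, 9, 414] -> [414] -> [414] -> [414] -> 1
  [-8, -22, -36, -48, -26, -11] -> [-72, -198, -324, -432, -234, -99] -> [-324, -432, -234, -99] -> [-99, -234, -432, -324] -> [-234, -432, -324] -> 3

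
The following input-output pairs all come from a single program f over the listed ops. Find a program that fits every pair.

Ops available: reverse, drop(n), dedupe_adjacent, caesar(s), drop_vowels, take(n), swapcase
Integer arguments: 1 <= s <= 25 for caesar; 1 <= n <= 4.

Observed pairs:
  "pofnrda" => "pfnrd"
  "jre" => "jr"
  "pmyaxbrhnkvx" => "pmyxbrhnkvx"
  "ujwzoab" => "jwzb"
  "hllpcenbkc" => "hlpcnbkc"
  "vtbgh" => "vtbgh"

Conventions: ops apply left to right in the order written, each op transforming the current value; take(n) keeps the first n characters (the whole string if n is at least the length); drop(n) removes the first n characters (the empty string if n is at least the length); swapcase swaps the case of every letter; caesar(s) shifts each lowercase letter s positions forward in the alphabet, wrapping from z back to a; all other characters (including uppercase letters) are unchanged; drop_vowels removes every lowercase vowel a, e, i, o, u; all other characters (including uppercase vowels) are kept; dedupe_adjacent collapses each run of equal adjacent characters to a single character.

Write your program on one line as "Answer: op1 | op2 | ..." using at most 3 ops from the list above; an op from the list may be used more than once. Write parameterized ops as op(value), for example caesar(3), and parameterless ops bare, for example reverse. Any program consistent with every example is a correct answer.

dedupe_adjacent | drop_vowels

Check, running the answer program on each example:
  "pofnrda" -> "pofnrda" -> "pfnrd"
  "jre" -> "jre" -> "jr"
  "pmyaxbrhnkvx" -> "pmyaxbrhnkvx" -> "pmyxbrhnkvx"
  "ujwzoab" -> "ujwzoab" -> "jwzb"
  "hllpcenbkc" -> "hlpcenbkc" -> "hlpcnbkc"
  "vtbgh" -> "vtbgh" -> "vtbgh"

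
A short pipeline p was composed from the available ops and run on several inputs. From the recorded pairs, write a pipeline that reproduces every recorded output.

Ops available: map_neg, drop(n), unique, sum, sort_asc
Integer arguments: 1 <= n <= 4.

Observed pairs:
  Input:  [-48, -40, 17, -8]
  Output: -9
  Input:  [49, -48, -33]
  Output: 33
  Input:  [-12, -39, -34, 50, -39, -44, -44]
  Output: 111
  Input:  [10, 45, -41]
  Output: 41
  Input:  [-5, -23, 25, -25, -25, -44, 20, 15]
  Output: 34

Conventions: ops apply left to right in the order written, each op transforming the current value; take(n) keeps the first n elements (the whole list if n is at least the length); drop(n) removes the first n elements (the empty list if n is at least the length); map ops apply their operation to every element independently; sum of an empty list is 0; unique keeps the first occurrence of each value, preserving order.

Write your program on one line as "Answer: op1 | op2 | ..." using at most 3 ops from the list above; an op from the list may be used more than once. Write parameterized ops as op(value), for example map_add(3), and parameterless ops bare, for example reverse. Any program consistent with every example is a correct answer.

map_neg | drop(2) | sum

Check, running the answer program on each example:
  [-48, -40, 17, -8] -> [48, 40, -17, 8] -> [-17, 8] -> -9
  [49, -48, -33] -> [-49, 48, 33] -> [33] -> 33
  [-12, -39, -34, 50, -39, -44, -44] -> [12, 39, 34, -50, 39, 44, 44] -> [34, -50, 39, 44, 44] -> 111
  [10, 45, -41] -> [-10, -45, 41] -> [41] -> 41
  [-5, -23, 25, -25, -25, -44, 20, 15] -> [5, 23, -25, 25, 25, 44, -20, -15] -> [-25, 25, 25, 44, -20, -15] -> 34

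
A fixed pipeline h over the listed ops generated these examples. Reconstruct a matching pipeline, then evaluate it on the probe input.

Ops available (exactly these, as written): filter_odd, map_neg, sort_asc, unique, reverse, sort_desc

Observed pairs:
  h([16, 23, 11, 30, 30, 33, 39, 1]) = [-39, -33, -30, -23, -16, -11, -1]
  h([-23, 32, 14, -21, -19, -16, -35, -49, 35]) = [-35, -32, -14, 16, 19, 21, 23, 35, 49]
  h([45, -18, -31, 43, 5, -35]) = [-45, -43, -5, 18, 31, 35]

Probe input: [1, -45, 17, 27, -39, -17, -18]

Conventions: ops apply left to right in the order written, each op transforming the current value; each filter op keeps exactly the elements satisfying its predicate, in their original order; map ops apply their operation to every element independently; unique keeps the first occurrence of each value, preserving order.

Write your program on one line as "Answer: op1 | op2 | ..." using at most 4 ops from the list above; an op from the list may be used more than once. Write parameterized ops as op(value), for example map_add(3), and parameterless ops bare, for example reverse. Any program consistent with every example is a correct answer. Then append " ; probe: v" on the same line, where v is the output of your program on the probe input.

map_neg | sort_asc | unique ; probe: [-27, -17, -1, 17, 18, 39, 45]

Check, running the answer program on each example:
  [16, 23, 11, 30, 30, 33, 39, 1] -> [-16, -23, -11, -30, -30, -33, -39, -1] -> [-39, -33, -30, -30, -23, -16, -11, -1] -> [-39, -33, -30, -23, -16, -11, -1]
  [-23, 32, 14, -21, -19, -16, -35, -49, 35] -> [23, -32, -14, 21, 19, 16, 35, 49, -35] -> [-35, -32, -14, 16, 19, 21, 23, 35, 49] -> [-35, -32, -14, 16, 19, 21, 23, 35, 49]
  [45, -18, -31, 43, 5, -35] -> [-45, 18, 31, -43, -5, 35] -> [-45, -43, -5, 18, 31, 35] -> [-45, -43, -5, 18, 31, 35]
  probe: [1, -45, 17, 27, -39, -17, -18] -> [-1, 45, -17, -27, 39, 17, 18] -> [-27, -17, -1, 17, 18, 39, 45] -> [-27, -17, -1, 17, 18, 39, 45]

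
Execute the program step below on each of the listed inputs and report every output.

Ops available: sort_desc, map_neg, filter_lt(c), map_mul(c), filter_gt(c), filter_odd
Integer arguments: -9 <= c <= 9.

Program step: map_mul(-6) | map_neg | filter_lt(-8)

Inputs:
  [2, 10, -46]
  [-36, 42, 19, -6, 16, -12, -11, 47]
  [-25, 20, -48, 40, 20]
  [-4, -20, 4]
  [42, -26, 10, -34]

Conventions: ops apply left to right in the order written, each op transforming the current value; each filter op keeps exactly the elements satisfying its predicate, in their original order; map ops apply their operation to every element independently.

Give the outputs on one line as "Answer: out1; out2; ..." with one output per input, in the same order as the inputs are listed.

Execution, op by op:
  [2, 10, -46] -> [-12, -60, 276] -> [12, 60, -276] -> [-276]
  [-36, 42, 19, -6, 16, -12, -11, 47] -> [216, -252, -114, 36, -96, 72, 66, -282] -> [-216, 252, 114, -36, 96, -72, -66, 282] -> [-216, -36, -72, -66]
  [-25, 20, -48, 40, 20] -> [150, -120, 288, -240, -120] -> [-150, 120, -288, 240, 120] -> [-150, -288]
  [-4, -20, 4] -> [24, 120, -24] -> [-24, -120, 24] -> [-24, -120]
  [42, -26, 10, -34] -> [-252, 156, -60, 204] -> [252, -156, 60, -204] -> [-156, -204]

[-276]; [-216, -36, -72, -66]; [-150, -288]; [-24, -120]; [-156, -204]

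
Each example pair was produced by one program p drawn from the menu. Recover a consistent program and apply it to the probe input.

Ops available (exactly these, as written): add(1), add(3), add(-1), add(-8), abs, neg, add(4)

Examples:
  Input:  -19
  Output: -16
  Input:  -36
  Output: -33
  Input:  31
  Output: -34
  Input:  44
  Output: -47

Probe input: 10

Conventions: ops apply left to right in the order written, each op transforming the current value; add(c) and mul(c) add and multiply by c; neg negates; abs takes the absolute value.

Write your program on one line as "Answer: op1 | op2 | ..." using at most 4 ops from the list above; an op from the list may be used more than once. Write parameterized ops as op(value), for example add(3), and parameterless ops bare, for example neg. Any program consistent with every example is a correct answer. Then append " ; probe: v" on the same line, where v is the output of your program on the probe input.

add(3) | abs | neg ; probe: -13

Check, running the answer program on each example:
  -19 -> -16 -> 16 -> -16
  -36 -> -33 -> 33 -> -33
  31 -> 34 -> 34 -> -34
  44 -> 47 -> 47 -> -47
  probe: 10 -> 13 -> 13 -> -13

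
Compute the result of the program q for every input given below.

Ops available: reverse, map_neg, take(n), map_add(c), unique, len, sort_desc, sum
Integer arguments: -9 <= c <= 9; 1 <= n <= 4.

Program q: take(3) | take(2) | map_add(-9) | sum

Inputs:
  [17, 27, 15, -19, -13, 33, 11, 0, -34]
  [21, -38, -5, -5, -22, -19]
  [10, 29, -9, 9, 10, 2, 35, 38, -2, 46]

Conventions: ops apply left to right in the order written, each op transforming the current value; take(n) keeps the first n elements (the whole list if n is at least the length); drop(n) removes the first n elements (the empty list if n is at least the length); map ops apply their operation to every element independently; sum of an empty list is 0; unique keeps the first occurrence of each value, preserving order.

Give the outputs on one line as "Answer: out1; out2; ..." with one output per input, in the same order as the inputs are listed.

26; -35; 21

Execution, op by op:
  [17, 27, 15, -19, -13, 33, 11, 0, -34] -> [17, 27, 15] -> [17, 27] -> [8, 18] -> 26
  [21, -38, -5, -5, -22, -19] -> [21, -38, -5] -> [21, -38] -> [12, -47] -> -35
  [10, 29, -9, 9, 10, 2, 35, 38, -2, 46] -> [10, 29, -9] -> [10, 29] -> [1, 20] -> 21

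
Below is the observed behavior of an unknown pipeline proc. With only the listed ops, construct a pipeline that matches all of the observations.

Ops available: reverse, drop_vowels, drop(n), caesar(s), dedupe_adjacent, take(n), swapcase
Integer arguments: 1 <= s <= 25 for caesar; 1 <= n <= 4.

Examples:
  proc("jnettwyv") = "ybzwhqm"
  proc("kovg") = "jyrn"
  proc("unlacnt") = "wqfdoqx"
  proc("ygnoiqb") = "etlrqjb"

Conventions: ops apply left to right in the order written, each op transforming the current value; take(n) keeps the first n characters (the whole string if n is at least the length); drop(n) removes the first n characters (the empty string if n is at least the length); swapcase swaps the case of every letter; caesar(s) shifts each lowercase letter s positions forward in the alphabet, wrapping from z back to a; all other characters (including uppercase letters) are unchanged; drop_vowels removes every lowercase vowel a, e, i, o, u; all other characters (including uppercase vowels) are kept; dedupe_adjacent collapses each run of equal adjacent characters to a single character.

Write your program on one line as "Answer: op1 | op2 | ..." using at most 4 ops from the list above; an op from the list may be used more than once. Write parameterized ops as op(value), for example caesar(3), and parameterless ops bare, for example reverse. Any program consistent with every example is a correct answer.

caesar(3) | reverse | dedupe_adjacent

Check, running the answer program on each example:
  "jnettwyv" -> "mqhwwzby" -> "ybzwwhqm" -> "ybzwhqm"
  "kovg" -> "nryj" -> "jyrn" -> "jyrn"
  "unlacnt" -> "xqodfqw" -> "wqfdoqx" -> "wqfdoqx"
  "ygnoiqb" -> "bjqrlte" -> "etlrqjb" -> "etlrqjb"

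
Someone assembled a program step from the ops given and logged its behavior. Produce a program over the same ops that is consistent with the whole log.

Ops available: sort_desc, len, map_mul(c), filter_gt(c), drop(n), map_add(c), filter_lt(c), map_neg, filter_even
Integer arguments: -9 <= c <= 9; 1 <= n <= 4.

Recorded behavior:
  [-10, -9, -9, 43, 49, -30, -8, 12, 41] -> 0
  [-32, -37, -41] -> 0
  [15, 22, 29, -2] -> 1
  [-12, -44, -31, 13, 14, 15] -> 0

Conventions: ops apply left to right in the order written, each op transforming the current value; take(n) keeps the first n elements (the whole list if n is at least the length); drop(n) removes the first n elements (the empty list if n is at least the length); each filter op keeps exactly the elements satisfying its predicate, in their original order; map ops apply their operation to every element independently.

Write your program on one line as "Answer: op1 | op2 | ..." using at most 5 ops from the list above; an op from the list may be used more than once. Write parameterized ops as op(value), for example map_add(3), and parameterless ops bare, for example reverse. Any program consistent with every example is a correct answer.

map_neg | filter_gt(-2) | filter_lt(5) | map_mul(3) | len

Check, running the answer program on each example:
  [-10, -9, -9, 43, 49, -30, -8, 12, 41] -> [10, 9, 9, -43, -49, 30, 8, -12, -41] -> [10, 9, 9, 30, 8] -> [] -> [] -> 0
  [-32, -37, -41] -> [32, 37, 41] -> [32, 37, 41] -> [] -> [] -> 0
  [15, 22, 29, -2] -> [-15, -22, -29, 2] -> [2] -> [2] -> [6] -> 1
  [-12, -44, -31, 13, 14, 15] -> [12, 44, 31, -13, -14, -15] -> [12, 44, 31] -> [] -> [] -> 0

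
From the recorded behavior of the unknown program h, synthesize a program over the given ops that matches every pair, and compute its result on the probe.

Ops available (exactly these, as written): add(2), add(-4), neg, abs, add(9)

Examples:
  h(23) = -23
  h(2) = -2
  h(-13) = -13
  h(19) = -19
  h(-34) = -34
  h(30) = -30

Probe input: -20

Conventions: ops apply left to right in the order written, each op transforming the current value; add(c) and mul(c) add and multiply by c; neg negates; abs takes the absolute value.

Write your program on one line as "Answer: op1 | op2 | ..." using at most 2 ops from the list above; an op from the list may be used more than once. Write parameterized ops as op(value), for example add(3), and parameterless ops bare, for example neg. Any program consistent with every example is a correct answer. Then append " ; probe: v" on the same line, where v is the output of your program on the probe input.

abs | neg ; probe: -20

Check, running the answer program on each example:
  23 -> 23 -> -23
  2 -> 2 -> -2
  -13 -> 13 -> -13
  19 -> 19 -> -19
  -34 -> 34 -> -34
  30 -> 30 -> -30
  probe: -20 -> 20 -> -20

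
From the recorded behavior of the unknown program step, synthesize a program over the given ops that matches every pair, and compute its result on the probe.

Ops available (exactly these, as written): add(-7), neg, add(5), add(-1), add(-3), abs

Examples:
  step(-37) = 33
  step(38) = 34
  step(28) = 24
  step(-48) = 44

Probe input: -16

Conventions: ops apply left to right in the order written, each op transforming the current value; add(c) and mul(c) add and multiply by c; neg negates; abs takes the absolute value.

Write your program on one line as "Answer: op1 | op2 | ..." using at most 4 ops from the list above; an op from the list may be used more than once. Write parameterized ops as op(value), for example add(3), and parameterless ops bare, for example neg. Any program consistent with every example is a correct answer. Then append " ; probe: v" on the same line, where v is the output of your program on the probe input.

abs | add(-1) | add(-3) ; probe: 12

Check, running the answer program on each example:
  -37 -> 37 -> 36 -> 33
  38 -> 38 -> 37 -> 34
  28 -> 28 -> 27 -> 24
  -48 -> 48 -> 47 -> 44
  probe: -16 -> 16 -> 15 -> 12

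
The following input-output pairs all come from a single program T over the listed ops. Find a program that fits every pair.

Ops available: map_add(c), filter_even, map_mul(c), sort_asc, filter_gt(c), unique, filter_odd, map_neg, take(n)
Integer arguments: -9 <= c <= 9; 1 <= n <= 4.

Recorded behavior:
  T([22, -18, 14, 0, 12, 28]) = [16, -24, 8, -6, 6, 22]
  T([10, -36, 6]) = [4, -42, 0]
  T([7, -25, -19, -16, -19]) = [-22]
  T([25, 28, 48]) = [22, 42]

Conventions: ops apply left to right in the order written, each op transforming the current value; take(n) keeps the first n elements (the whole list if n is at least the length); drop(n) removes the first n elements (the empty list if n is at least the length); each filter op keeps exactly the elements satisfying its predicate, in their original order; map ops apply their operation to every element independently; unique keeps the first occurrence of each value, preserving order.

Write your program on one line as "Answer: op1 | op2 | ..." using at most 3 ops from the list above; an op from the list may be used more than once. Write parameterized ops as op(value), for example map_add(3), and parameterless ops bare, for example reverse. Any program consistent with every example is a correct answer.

unique | filter_even | map_add(-6)

Check, running the answer program on each example:
  [22, -18, 14, 0, 12, 28] -> [22, -18, 14, 0, 12, 28] -> [22, -18, 14, 0, 12, 28] -> [16, -24, 8, -6, 6, 22]
  [10, -36, 6] -> [10, -36, 6] -> [10, -36, 6] -> [4, -42, 0]
  [7, -25, -19, -16, -19] -> [7, -25, -19, -16] -> [-16] -> [-22]
  [25, 28, 48] -> [25, 28, 48] -> [28, 48] -> [22, 42]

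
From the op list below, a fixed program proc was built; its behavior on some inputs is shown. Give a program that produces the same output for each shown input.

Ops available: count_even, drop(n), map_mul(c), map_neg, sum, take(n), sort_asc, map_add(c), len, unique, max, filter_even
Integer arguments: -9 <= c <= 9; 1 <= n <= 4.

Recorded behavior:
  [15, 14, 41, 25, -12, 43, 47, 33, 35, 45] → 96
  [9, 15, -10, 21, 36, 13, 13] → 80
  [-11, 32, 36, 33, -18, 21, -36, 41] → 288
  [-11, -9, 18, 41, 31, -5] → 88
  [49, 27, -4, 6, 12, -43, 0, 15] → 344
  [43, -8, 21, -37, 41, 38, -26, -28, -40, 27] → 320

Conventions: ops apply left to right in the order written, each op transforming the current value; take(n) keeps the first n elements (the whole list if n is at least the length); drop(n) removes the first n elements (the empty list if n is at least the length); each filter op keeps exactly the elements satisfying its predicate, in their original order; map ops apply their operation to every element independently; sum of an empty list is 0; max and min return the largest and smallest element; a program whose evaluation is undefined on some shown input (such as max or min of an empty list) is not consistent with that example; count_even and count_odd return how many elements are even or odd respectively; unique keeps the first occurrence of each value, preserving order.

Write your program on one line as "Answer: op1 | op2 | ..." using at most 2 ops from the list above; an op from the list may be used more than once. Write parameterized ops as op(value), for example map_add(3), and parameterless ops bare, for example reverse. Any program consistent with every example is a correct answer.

map_mul(-8) | max

Check, running the answer program on each example:
  [15, 14, 41, 25, -12, 43, 47, 33, 35, 45] -> [-120, -112, -328, -200, 96, -344, -376, -264, -280, -360] -> 96
  [9, 15, -10, 21, 36, 13, 13] -> [-72, -120, 80, -168, -288, -104, -104] -> 80
  [-11, 32, 36, 33, -18, 21, -36, 41] -> [88, -256, -288, -264, 144, -168, 288, -328] -> 288
  [-11, -9, 18, 41, 31, -5] -> [88, 72, -144, -328, -248, 40] -> 88
  [49, 27, -4, 6, 12, -43, 0, 15] -> [-392, -216, 32, -48, -96, 344, 0, -120] -> 344
  [43, -8, 21, -37, 41, 38, -26, -28, -40, 27] -> [-344, 64, -168, 296, -328, -304, 208, 224, 320, -216] -> 320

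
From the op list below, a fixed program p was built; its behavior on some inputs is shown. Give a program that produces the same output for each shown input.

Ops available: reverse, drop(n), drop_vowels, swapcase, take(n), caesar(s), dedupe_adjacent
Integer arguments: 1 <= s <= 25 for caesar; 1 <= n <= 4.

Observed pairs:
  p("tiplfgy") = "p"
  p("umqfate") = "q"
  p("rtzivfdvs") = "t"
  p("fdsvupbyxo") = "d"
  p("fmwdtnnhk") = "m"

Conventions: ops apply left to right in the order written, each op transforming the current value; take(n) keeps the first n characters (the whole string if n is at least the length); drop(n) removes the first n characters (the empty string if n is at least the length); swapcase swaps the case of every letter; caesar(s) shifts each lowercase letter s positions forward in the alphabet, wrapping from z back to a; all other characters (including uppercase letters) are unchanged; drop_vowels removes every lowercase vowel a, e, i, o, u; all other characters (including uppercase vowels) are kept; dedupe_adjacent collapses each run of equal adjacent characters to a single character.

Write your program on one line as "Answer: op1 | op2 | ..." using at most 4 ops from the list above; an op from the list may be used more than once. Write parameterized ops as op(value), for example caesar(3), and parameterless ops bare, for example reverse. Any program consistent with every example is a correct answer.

drop_vowels | drop(1) | dedupe_adjacent | take(1)

Check, running the answer program on each example:
  "tiplfgy" -> "tplfgy" -> "plfgy" -> "plfgy" -> "p"
  "umqfate" -> "mqft" -> "qft" -> "qft" -> "q"
  "rtzivfdvs" -> "rtzvfdvs" -> "tzvfdvs" -> "tzvfdvs" -> "t"
  "fdsvupbyxo" -> "fdsvpbyx" -> "dsvpbyx" -> "dsvpbyx" -> "d"
  "fmwdtnnhk" -> "fmwdtnnhk" -> "mwdtnnhk" -> "mwdtnhk" -> "m"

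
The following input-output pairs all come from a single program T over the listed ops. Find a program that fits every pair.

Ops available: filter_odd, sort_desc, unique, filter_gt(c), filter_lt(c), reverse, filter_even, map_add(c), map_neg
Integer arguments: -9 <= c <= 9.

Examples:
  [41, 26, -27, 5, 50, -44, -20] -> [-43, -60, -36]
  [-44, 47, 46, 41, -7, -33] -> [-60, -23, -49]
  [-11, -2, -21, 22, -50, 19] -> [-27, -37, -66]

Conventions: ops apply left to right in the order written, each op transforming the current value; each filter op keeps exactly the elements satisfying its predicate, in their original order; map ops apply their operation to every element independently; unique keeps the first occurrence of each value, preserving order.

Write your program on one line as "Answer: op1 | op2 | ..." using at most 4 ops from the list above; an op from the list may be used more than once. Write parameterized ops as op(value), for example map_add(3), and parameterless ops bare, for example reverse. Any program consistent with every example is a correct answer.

filter_lt(-6) | map_add(-7) | map_add(-9)

Check, running the answer program on each example:
  [41, 26, -27, 5, 50, -44, -20] -> [-27, -44, -20] -> [-34, -51, -27] -> [-43, -60, -36]
  [-44, 47, 46, 41, -7, -33] -> [-44, -7, -33] -> [-51, -14, -40] -> [-60, -23, -49]
  [-11, -2, -21, 22, -50, 19] -> [-11, -21, -50] -> [-18, -28, -57] -> [-27, -37, -66]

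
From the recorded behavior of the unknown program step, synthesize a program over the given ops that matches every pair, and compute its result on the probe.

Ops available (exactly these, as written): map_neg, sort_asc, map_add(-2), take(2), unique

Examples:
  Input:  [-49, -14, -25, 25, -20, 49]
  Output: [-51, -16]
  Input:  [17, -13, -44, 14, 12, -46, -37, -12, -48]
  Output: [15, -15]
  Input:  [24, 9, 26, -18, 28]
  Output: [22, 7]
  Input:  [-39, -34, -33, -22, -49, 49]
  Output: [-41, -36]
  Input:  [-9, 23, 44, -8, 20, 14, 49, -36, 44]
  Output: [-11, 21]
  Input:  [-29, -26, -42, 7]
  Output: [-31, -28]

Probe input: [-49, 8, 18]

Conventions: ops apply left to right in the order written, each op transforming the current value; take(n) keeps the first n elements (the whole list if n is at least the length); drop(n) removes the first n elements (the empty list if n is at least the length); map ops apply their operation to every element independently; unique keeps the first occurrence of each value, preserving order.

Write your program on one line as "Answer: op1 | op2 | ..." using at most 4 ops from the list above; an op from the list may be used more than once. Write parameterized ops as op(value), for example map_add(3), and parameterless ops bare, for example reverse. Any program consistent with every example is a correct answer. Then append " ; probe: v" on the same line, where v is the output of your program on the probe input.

unique | take(2) | map_add(-2) ; probe: [-51, 6]

Check, running the answer program on each example:
  [-49, -14, -25, 25, -20, 49] -> [-49, -14, -25, 25, -20, 49] -> [-49, -14] -> [-51, -16]
  [17, -13, -44, 14, 12, -46, -37, -12, -48] -> [17, -13, -44, 14, 12, -46, -37, -12, -48] -> [17, -13] -> [15, -15]
  [24, 9, 26, -18, 28] -> [24, 9, 26, -18, 28] -> [24, 9] -> [22, 7]
  [-39, -34, -33, -22, -49, 49] -> [-39, -34, -33, -22, -49, 49] -> [-39, -34] -> [-41, -36]
  [-9, 23, 44, -8, 20, 14, 49, -36, 44] -> [-9, 23, 44, -8, 20, 14, 49, -36] -> [-9, 23] -> [-11, 21]
  [-29, -26, -42, 7] -> [-29, -26, -42, 7] -> [-29, -26] -> [-31, -28]
  probe: [-49, 8, 18] -> [-49, 8, 18] -> [-49, 8] -> [-51, 6]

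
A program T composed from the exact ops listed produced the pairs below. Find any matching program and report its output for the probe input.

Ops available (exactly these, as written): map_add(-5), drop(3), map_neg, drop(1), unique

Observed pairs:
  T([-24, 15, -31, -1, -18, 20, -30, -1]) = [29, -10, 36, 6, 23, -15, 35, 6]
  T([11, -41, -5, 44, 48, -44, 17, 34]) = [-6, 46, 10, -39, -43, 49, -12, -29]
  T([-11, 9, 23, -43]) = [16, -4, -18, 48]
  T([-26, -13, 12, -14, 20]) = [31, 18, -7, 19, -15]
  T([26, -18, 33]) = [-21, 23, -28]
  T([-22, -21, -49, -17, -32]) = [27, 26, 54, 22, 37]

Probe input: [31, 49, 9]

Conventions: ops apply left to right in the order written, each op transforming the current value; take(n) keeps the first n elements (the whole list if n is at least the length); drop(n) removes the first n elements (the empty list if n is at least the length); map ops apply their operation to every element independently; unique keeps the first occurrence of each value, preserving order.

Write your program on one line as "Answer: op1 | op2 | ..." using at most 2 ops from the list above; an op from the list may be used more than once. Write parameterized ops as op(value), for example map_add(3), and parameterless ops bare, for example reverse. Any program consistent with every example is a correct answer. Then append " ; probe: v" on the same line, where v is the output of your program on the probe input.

map_add(-5) | map_neg ; probe: [-26, -44, -4]

Check, running the answer program on each example:
  [-24, 15, -31, -1, -18, 20, -30, -1] -> [-29, 10, -36, -6, -23, 15, -35, -6] -> [29, -10, 36, 6, 23, -15, 35, 6]
  [11, -41, -5, 44, 48, -44, 17, 34] -> [6, -46, -10, 39, 43, -49, 12, 29] -> [-6, 46, 10, -39, -43, 49, -12, -29]
  [-11, 9, 23, -43] -> [-16, 4, 18, -48] -> [16, -4, -18, 48]
  [-26, -13, 12, -14, 20] -> [-31, -18, 7, -19, 15] -> [31, 18, -7, 19, -15]
  [26, -18, 33] -> [21, -23, 28] -> [-21, 23, -28]
  [-22, -21, -49, -17, -32] -> [-27, -26, -54, -22, -37] -> [27, 26, 54, 22, 37]
  probe: [31, 49, 9] -> [26, 44, 4] -> [-26, -44, -4]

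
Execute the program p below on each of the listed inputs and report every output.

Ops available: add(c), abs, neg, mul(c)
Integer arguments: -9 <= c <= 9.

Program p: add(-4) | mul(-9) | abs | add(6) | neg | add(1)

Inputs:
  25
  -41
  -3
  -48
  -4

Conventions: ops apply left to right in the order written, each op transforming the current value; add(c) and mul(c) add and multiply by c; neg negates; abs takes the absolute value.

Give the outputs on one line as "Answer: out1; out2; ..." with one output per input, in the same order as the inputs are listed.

Execution, op by op:
  25 -> 21 -> -189 -> 189 -> 195 -> -195 -> -194
  -41 -> -45 -> 405 -> 405 -> 411 -> -411 -> -410
  -3 -> -7 -> 63 -> 63 -> 69 -> -69 -> -68
  -48 -> -52 -> 468 -> 468 -> 474 -> -474 -> -473
  -4 -> -8 -> 72 -> 72 -> 78 -> -78 -> -77

-194; -410; -68; -473; -77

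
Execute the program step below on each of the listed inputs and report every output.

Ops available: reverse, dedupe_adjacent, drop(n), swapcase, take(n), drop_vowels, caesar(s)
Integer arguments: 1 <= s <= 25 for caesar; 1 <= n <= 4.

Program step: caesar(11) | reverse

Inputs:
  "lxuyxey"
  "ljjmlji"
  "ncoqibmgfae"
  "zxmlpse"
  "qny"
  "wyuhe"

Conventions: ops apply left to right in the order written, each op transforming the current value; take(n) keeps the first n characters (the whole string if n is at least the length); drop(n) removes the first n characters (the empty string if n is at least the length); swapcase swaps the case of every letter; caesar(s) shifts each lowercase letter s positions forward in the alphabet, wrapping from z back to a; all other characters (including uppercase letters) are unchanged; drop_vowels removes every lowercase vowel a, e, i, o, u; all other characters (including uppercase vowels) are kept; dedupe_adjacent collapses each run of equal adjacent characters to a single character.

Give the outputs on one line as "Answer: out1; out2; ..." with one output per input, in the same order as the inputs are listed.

"jpijfiw"; "tuwxuuw"; "plqrxmtbzny"; "pdawxik"; "jyb"; "psfjh"

Execution, op by op:
  "lxuyxey" -> "wifjipj" -> "jpijfiw"
  "ljjmlji" -> "wuuxwut" -> "tuwxuuw"
  "ncoqibmgfae" -> "ynzbtmxrqlp" -> "plqrxmtbzny"
  "zxmlpse" -> "kixwadp" -> "pdawxik"
  "qny" -> "byj" -> "jyb"
  "wyuhe" -> "hjfsp" -> "psfjh"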